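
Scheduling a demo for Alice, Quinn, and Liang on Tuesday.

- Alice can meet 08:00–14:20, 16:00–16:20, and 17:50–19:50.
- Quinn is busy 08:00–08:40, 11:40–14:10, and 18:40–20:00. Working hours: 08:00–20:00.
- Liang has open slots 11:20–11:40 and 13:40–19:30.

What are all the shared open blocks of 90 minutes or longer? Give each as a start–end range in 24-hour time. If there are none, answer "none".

none

Quinn free within 08:00–20:00: 08:40–11:40, 14:10–18:40.
Alice ∩ Quinn: 08:40–11:40, 14:10–14:20, 16:00–16:20, 17:50–18:40.
Alice ∩ Quinn ∩ Liang: 11:20–11:40, 14:10–14:20, 16:00–16:20, 17:50–18:40.
Windows ≥ 90 min: (none).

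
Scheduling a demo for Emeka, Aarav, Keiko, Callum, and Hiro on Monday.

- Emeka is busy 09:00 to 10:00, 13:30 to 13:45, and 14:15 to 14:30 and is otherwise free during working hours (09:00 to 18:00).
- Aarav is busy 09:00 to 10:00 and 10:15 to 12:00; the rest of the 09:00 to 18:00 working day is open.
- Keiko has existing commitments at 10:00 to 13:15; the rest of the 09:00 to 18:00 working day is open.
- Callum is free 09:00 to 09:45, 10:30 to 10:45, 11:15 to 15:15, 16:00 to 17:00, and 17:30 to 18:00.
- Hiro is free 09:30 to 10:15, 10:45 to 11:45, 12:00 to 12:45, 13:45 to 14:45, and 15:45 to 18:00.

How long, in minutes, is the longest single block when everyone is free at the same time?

Emeka free within 09:00–18:00: 10:00–13:30, 13:45–14:15, 14:30–18:00.
Aarav free within 09:00–18:00: 10:00–10:15, 12:00–18:00.
Keiko free within 09:00–18:00: 09:00–10:00, 13:15–18:00.
Emeka ∩ Aarav: 10:00–10:15, 12:00–13:30, 13:45–14:15, 14:30–18:00.
Emeka ∩ Aarav ∩ Keiko: 13:15–13:30, 13:45–14:15, 14:30–18:00.
Emeka ∩ Aarav ∩ Keiko ∩ Callum: 13:15–13:30, 13:45–14:15, 14:30–15:15, 16:00–17:00, 17:30–18:00.
Emeka ∩ Aarav ∩ Keiko ∩ Callum ∩ Hiro: 13:45–14:15, 14:30–14:45, 16:00–17:00, 17:30–18:00.
Common window lengths: 30, 15, 60, 30 min; longest is 60.

60 minutes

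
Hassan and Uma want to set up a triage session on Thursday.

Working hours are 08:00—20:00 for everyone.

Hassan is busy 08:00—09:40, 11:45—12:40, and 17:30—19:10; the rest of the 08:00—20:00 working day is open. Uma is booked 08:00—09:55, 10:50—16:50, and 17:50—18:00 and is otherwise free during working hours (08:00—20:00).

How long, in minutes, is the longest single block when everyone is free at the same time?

Hassan free within 08:00–20:00: 09:40–11:45, 12:40–17:30, 19:10–20:00.
Uma free within 08:00–20:00: 09:55–10:50, 16:50–17:50, 18:00–20:00.
Hassan ∩ Uma: 09:55–10:50, 16:50–17:30, 19:10–20:00.
Common window lengths: 55, 40, 50 min; longest is 55.

55 minutes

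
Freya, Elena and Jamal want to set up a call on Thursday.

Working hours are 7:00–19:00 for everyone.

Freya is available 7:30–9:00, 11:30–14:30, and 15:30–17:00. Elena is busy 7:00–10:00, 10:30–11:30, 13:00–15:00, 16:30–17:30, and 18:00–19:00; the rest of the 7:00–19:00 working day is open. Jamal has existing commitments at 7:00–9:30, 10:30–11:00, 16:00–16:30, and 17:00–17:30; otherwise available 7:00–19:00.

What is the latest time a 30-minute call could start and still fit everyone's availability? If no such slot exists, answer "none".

15:30

Elena free within 07:00–19:00: 10:00–10:30, 11:30–13:00, 15:00–16:30, 17:30–18:00.
Jamal free within 07:00–19:00: 09:30–10:30, 11:00–16:00, 16:30–17:00, 17:30–19:00.
Freya ∩ Elena: 11:30–13:00, 15:30–16:30.
Freya ∩ Elena ∩ Jamal: 11:30–13:00, 15:30–16:00.
Windows ≥ 30 min: 11:30–13:00, 15:30–16:00.
Latest start in the last window 15:30–16:00 is 16:00 − 30 min = 15:30.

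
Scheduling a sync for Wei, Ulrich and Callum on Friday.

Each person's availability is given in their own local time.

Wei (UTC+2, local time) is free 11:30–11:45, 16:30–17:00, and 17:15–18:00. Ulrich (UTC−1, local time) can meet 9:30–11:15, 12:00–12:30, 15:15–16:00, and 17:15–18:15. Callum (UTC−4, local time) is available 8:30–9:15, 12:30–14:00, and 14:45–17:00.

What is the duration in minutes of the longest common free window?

0 minutes

Wei → UTC: 09:30–09:45, 14:30–15:00, 15:15–16:00.
Ulrich → UTC: 10:30–12:15, 13:00–13:30, 16:15–17:00, 18:15–19:15.
Callum → UTC: 12:30–13:15, 16:30–18:00, 18:45–21:00.
Wei ∩ Ulrich: (none).
Wei ∩ Ulrich ∩ Callum: (none).
No common window.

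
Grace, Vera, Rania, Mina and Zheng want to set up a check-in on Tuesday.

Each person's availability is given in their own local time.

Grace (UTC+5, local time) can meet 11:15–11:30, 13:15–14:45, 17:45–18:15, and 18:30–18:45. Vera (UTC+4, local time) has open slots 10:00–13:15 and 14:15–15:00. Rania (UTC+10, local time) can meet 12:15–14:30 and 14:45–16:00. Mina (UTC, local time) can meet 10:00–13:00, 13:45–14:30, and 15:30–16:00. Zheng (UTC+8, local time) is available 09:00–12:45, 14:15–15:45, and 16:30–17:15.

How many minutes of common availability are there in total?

0 minutes

Grace → UTC: 06:15–06:30, 08:15–09:45, 12:45–13:15, 13:30–13:45.
Vera → UTC: 06:00–09:15, 10:15–11:00.
Rania → UTC: 02:15–04:30, 04:45–06:00.
Mina → UTC: 10:00–13:00, 13:45–14:30, 15:30–16:00.
Zheng → UTC: 01:00–04:45, 06:15–07:45, 08:30–09:15.
Grace ∩ Vera: 06:15–06:30, 08:15–09:15.
Grace ∩ Vera ∩ Rania: (none).
Grace ∩ Vera ∩ Rania ∩ Mina: (none).
Grace ∩ Vera ∩ Rania ∩ Mina ∩ Zheng: (none).
Total common minutes: 0.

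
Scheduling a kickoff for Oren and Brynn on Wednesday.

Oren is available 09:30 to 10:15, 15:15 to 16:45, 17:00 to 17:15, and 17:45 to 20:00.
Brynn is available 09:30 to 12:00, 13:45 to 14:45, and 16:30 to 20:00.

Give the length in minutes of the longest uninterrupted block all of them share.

135 minutes

Oren ∩ Brynn: 09:30–10:15, 16:30–16:45, 17:00–17:15, 17:45–20:00.
Common window lengths: 45, 15, 15, 135 min; longest is 135.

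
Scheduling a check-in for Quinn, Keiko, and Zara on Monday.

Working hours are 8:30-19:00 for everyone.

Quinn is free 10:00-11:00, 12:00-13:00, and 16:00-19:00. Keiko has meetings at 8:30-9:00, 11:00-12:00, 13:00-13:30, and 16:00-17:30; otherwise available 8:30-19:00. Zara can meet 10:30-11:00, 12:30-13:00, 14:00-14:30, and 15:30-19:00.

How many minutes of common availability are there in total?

150 minutes

Keiko free within 08:30–19:00: 09:00–11:00, 12:00–13:00, 13:30–16:00, 17:30–19:00.
Quinn ∩ Keiko: 10:00–11:00, 12:00–13:00, 17:30–19:00.
Quinn ∩ Keiko ∩ Zara: 10:30–11:00, 12:30–13:00, 17:30–19:00.
Total common minutes: 30 + 30 + 90 = 150.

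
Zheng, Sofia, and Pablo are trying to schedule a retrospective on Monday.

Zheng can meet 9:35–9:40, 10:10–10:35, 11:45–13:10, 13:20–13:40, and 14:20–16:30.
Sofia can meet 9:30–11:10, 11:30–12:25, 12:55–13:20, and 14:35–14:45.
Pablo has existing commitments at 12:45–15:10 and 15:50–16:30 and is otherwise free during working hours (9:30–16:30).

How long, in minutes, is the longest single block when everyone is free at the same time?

40 minutes

Pablo free within 09:30–16:30: 09:30–12:45, 15:10–15:50.
Zheng ∩ Sofia: 09:35–09:40, 10:10–10:35, 11:45–12:25, 12:55–13:10, 14:35–14:45.
Zheng ∩ Sofia ∩ Pablo: 09:35–09:40, 10:10–10:35, 11:45–12:25.
Common window lengths: 5, 25, 40 min; longest is 40.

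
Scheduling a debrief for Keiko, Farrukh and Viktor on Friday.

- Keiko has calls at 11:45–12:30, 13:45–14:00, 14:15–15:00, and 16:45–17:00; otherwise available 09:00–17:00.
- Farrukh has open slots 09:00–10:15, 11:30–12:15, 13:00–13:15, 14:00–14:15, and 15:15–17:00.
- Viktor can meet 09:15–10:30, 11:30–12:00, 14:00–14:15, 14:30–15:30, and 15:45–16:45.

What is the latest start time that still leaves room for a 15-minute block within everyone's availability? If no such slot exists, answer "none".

16:30

Keiko free within 09:00–17:00: 09:00–11:45, 12:30–13:45, 14:00–14:15, 15:00–16:45.
Keiko ∩ Farrukh: 09:00–10:15, 11:30–11:45, 13:00–13:15, 14:00–14:15, 15:15–16:45.
Keiko ∩ Farrukh ∩ Viktor: 09:15–10:15, 11:30–11:45, 14:00–14:15, 15:15–15:30, 15:45–16:45.
Windows ≥ 15 min: 09:15–10:15, 11:30–11:45, 14:00–14:15, 15:15–15:30, 15:45–16:45.
Latest start in the last window 15:45–16:45 is 16:45 − 15 min = 16:30.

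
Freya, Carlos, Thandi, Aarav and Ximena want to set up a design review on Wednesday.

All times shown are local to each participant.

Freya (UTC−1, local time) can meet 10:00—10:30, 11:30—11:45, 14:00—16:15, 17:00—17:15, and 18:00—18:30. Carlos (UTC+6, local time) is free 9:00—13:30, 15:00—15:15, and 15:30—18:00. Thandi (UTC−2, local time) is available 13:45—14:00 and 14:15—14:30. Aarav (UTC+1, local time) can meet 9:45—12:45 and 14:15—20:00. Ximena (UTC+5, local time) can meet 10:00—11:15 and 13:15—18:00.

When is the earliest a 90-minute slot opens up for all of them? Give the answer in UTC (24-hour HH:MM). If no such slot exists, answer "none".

none

Freya → UTC: 11:00–11:30, 12:30–12:45, 15:00–17:15, 18:00–18:15, 19:00–19:30.
Carlos → UTC: 03:00–07:30, 09:00–09:15, 09:30–12:00.
Thandi → UTC: 15:45–16:00, 16:15–16:30.
Aarav → UTC: 08:45–11:45, 13:15–19:00.
Ximena → UTC: 05:00–06:15, 08:15–13:00.
Freya ∩ Carlos: 11:00–11:30.
Freya ∩ Carlos ∩ Thandi: (none).
Freya ∩ Carlos ∩ Thandi ∩ Aarav: (none).
Freya ∩ Carlos ∩ Thandi ∩ Aarav ∩ Ximena: (none).
Windows ≥ 90 min: (none).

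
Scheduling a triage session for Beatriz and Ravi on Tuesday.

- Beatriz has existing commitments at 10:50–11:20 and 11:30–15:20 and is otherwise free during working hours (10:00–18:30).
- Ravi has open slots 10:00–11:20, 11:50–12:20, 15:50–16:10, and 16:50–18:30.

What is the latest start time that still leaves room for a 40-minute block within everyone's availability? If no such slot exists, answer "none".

Beatriz free within 10:00–18:30: 10:00–10:50, 11:20–11:30, 15:20–18:30.
Beatriz ∩ Ravi: 10:00–10:50, 15:50–16:10, 16:50–18:30.
Windows ≥ 40 min: 10:00–10:50, 16:50–18:30.
Latest start in the last window 16:50–18:30 is 18:30 − 40 min = 17:50.

17:50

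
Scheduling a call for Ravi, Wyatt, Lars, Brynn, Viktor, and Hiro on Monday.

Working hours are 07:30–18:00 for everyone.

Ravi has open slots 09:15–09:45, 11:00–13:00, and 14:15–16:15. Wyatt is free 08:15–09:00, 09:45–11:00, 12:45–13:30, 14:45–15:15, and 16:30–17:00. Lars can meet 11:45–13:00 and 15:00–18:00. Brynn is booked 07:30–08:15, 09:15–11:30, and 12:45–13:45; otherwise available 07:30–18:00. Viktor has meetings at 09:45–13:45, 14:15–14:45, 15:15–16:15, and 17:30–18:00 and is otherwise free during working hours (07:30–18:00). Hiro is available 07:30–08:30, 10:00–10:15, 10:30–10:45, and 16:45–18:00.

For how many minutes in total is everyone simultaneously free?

0 minutes

Brynn free within 07:30–18:00: 08:15–09:15, 11:30–12:45, 13:45–18:00.
Viktor free within 07:30–18:00: 07:30–09:45, 13:45–14:15, 14:45–15:15, 16:15–17:30.
Ravi ∩ Wyatt: 12:45–13:00, 14:45–15:15.
Ravi ∩ Wyatt ∩ Lars: 12:45–13:00, 15:00–15:15.
Ravi ∩ Wyatt ∩ Lars ∩ Brynn: 15:00–15:15.
Ravi ∩ Wyatt ∩ Lars ∩ Brynn ∩ Viktor: 15:00–15:15.
Ravi ∩ Wyatt ∩ Lars ∩ Brynn ∩ Viktor ∩ Hiro: (none).
Total common minutes: 0.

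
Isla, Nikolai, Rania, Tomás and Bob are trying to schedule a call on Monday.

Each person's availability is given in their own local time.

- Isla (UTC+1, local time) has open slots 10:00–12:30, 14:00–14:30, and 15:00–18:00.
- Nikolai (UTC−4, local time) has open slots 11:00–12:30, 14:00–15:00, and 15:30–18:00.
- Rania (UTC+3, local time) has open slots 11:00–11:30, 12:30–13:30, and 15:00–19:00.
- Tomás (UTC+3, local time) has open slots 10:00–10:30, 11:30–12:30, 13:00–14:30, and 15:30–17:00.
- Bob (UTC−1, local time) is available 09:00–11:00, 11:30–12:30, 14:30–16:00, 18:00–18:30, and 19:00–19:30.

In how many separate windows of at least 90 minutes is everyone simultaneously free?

0

Isla → UTC: 09:00–11:30, 13:00–13:30, 14:00–17:00.
Nikolai → UTC: 15:00–16:30, 18:00–19:00, 19:30–22:00.
Rania → UTC: 08:00–08:30, 09:30–10:30, 12:00–16:00.
Tomás → UTC: 07:00–07:30, 08:30–09:30, 10:00–11:30, 12:30–14:00.
Bob → UTC: 10:00–12:00, 12:30–13:30, 15:30–17:00, 19:00–19:30, 20:00–20:30.
Isla ∩ Nikolai: 15:00–16:30.
Isla ∩ Nikolai ∩ Rania: 15:00–16:00.
Isla ∩ Nikolai ∩ Rania ∩ Tomás: (none).
Isla ∩ Nikolai ∩ Rania ∩ Tomás ∩ Bob: (none).
Windows ≥ 90 min: (none).
That's 0 windows.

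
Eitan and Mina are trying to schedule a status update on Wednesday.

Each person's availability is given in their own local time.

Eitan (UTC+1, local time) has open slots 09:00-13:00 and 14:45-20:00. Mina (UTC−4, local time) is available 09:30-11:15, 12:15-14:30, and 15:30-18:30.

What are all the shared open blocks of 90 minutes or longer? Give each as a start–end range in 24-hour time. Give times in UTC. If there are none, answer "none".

Eitan → UTC: 08:00–12:00, 13:45–19:00.
Mina → UTC: 13:30–15:15, 16:15–18:30, 19:30–22:30.
Eitan ∩ Mina: 13:45–15:15, 16:15–18:30.
Windows ≥ 90 min: 13:45–15:15, 16:15–18:30.

13:45–15:15, 16:15–18:30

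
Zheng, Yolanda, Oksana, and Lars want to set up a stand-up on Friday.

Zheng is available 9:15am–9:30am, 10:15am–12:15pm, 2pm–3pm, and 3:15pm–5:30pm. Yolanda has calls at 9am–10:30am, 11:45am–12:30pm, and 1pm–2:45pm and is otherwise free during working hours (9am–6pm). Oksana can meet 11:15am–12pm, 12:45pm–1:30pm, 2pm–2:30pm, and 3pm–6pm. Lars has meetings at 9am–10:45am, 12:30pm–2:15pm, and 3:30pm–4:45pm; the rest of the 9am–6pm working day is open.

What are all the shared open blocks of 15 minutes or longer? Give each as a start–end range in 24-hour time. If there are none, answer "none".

11:15–11:45, 15:15–15:30, 16:45–17:30

Yolanda free within 09:00–18:00: 10:30–11:45, 12:30–13:00, 14:45–18:00.
Lars free within 09:00–18:00: 10:45–12:30, 14:15–15:30, 16:45–18:00.
Zheng ∩ Yolanda: 10:30–11:45, 14:45–15:00, 15:15–17:30.
Zheng ∩ Yolanda ∩ Oksana: 11:15–11:45, 15:15–17:30.
Zheng ∩ Yolanda ∩ Oksana ∩ Lars: 11:15–11:45, 15:15–15:30, 16:45–17:30.
Windows ≥ 15 min: 11:15–11:45, 15:15–15:30, 16:45–17:30.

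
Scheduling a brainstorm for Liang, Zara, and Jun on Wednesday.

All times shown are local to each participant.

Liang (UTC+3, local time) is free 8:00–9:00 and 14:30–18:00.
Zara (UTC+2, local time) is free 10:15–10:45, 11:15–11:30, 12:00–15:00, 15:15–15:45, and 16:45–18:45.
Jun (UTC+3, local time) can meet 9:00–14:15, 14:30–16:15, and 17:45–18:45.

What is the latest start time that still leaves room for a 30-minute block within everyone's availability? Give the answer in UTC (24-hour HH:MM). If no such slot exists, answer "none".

12:30

Liang → UTC: 05:00–06:00, 11:30–15:00.
Zara → UTC: 08:15–08:45, 09:15–09:30, 10:00–13:00, 13:15–13:45, 14:45–16:45.
Jun → UTC: 06:00–11:15, 11:30–13:15, 14:45–15:45.
Liang ∩ Zara: 11:30–13:00, 13:15–13:45, 14:45–15:00.
Liang ∩ Zara ∩ Jun: 11:30–13:00, 14:45–15:00.
Windows ≥ 30 min: 11:30–13:00.
Latest start in the last window 11:30–13:00 is 13:00 − 30 min = 12:30.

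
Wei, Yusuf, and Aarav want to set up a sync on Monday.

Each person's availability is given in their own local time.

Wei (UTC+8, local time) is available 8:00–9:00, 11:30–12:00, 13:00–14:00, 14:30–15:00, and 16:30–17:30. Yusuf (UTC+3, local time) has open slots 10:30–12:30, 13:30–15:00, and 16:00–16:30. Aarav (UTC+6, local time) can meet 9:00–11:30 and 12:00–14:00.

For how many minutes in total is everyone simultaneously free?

0 minutes

Wei → UTC: 00:00–01:00, 03:30–04:00, 05:00–06:00, 06:30–07:00, 08:30–09:30.
Yusuf → UTC: 07:30–09:30, 10:30–12:00, 13:00–13:30.
Aarav → UTC: 03:00–05:30, 06:00–08:00.
Wei ∩ Yusuf: 08:30–09:30.
Wei ∩ Yusuf ∩ Aarav: (none).
Total common minutes: 0.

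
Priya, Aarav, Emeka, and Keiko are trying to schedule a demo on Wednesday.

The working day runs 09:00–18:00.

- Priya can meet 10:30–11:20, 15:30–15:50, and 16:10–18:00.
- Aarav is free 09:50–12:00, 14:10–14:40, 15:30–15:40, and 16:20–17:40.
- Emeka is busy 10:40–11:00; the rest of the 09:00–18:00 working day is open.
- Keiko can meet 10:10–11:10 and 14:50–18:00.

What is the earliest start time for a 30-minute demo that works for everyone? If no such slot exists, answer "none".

Emeka free within 09:00–18:00: 09:00–10:40, 11:00–18:00.
Priya ∩ Aarav: 10:30–11:20, 15:30–15:40, 16:20–17:40.
Priya ∩ Aarav ∩ Emeka: 10:30–10:40, 11:00–11:20, 15:30–15:40, 16:20–17:40.
Priya ∩ Aarav ∩ Emeka ∩ Keiko: 10:30–10:40, 11:00–11:10, 15:30–15:40, 16:20–17:40.
Windows ≥ 30 min: 16:20–17:40.
Earliest such window starts at 16:20.

16:20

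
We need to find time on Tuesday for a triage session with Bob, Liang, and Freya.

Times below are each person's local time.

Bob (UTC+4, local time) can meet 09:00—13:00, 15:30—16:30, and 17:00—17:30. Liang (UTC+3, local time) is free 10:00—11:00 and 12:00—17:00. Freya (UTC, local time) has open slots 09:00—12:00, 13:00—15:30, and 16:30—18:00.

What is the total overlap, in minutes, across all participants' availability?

Bob → UTC: 05:00–09:00, 11:30–12:30, 13:00–13:30.
Liang → UTC: 07:00–08:00, 09:00–14:00.
Freya → UTC: 09:00–12:00, 13:00–15:30, 16:30–18:00.
Bob ∩ Liang: 07:00–08:00, 11:30–12:30, 13:00–13:30.
Bob ∩ Liang ∩ Freya: 11:30–12:00, 13:00–13:30.
Total common minutes: 30 + 30 = 60.

60 minutes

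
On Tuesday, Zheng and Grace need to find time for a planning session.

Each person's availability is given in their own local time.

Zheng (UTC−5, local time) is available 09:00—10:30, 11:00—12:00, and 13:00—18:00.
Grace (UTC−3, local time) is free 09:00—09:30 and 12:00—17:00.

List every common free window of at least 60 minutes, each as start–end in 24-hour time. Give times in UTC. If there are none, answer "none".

Zheng → UTC: 14:00–15:30, 16:00–17:00, 18:00–23:00.
Grace → UTC: 12:00–12:30, 15:00–20:00.
Zheng ∩ Grace: 15:00–15:30, 16:00–17:00, 18:00–20:00.
Windows ≥ 60 min: 16:00–17:00, 18:00–20:00.

16:00–17:00, 18:00–20:00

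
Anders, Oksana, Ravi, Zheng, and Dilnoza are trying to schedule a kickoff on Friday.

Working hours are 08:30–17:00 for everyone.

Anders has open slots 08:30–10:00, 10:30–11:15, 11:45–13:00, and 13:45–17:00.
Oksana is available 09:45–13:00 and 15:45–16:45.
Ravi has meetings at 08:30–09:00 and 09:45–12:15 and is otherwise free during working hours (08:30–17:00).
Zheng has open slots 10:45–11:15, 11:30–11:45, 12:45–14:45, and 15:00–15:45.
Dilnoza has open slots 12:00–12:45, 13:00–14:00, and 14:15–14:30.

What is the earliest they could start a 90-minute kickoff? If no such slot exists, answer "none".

none

Ravi free within 08:30–17:00: 09:00–09:45, 12:15–17:00.
Anders ∩ Oksana: 09:45–10:00, 10:30–11:15, 11:45–13:00, 15:45–16:45.
Anders ∩ Oksana ∩ Ravi: 12:15–13:00, 15:45–16:45.
Anders ∩ Oksana ∩ Ravi ∩ Zheng: 12:45–13:00.
Anders ∩ Oksana ∩ Ravi ∩ Zheng ∩ Dilnoza: (none).
Windows ≥ 90 min: (none).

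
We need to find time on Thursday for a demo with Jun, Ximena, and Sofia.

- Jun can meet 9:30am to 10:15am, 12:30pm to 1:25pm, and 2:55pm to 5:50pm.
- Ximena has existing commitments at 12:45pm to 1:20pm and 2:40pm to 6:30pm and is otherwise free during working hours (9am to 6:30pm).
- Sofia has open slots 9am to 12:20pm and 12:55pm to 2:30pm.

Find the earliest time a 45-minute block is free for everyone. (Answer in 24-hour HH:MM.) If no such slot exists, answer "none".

Ximena free within 09:00–18:30: 09:00–12:45, 13:20–14:40.
Jun ∩ Ximena: 09:30–10:15, 12:30–12:45, 13:20–13:25.
Jun ∩ Ximena ∩ Sofia: 09:30–10:15, 13:20–13:25.
Windows ≥ 45 min: 09:30–10:15.
Earliest such window starts at 09:30.

09:30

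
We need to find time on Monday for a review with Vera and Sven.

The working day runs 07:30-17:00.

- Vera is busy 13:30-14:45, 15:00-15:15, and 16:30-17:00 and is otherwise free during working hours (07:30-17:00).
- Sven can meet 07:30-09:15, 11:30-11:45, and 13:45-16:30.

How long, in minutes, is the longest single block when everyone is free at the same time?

105 minutes

Vera free within 07:30–17:00: 07:30–13:30, 14:45–15:00, 15:15–16:30.
Vera ∩ Sven: 07:30–09:15, 11:30–11:45, 14:45–15:00, 15:15–16:30.
Common window lengths: 105, 15, 15, 75 min; longest is 105.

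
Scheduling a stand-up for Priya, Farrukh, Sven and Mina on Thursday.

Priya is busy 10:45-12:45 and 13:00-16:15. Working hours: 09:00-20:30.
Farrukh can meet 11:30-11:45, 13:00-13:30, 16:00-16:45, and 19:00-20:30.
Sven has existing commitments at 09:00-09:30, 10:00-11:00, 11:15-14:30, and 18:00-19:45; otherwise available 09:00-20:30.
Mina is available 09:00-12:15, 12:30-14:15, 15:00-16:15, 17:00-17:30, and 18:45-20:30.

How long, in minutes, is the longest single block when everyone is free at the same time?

45 minutes

Priya free within 09:00–20:30: 09:00–10:45, 12:45–13:00, 16:15–20:30.
Sven free within 09:00–20:30: 09:30–10:00, 11:00–11:15, 14:30–18:00, 19:45–20:30.
Priya ∩ Farrukh: 16:15–16:45, 19:00–20:30.
Priya ∩ Farrukh ∩ Sven: 16:15–16:45, 19:45–20:30.
Priya ∩ Farrukh ∩ Sven ∩ Mina: 19:45–20:30.
Single common window of 45 minutes.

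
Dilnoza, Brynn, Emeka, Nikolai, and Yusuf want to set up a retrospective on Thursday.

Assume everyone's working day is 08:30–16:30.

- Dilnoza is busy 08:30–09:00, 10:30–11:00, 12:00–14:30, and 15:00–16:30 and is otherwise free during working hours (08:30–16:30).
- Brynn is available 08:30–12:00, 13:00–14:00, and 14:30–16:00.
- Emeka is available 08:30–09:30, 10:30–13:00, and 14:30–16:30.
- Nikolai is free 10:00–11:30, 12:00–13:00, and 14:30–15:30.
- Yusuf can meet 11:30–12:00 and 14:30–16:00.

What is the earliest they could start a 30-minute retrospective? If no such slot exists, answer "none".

14:30

Dilnoza free within 08:30–16:30: 09:00–10:30, 11:00–12:00, 14:30–15:00.
Dilnoza ∩ Brynn: 09:00–10:30, 11:00–12:00, 14:30–15:00.
Dilnoza ∩ Brynn ∩ Emeka: 09:00–09:30, 11:00–12:00, 14:30–15:00.
Dilnoza ∩ Brynn ∩ Emeka ∩ Nikolai: 11:00–11:30, 14:30–15:00.
Dilnoza ∩ Brynn ∩ Emeka ∩ Nikolai ∩ Yusuf: 14:30–15:00.
Windows ≥ 30 min: 14:30–15:00.
Earliest such window starts at 14:30.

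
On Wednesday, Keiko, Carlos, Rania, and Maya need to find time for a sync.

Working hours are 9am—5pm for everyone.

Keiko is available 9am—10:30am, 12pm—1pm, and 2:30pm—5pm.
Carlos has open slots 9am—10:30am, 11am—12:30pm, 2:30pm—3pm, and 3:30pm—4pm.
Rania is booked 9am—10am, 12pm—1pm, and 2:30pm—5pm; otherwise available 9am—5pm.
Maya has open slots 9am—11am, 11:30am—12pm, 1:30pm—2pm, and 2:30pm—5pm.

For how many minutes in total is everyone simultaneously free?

Rania free within 09:00–17:00: 10:00–12:00, 13:00–14:30.
Keiko ∩ Carlos: 09:00–10:30, 12:00–12:30, 14:30–15:00, 15:30–16:00.
Keiko ∩ Carlos ∩ Rania: 10:00–10:30.
Keiko ∩ Carlos ∩ Rania ∩ Maya: 10:00–10:30.
Total common minutes: 30.

30 minutes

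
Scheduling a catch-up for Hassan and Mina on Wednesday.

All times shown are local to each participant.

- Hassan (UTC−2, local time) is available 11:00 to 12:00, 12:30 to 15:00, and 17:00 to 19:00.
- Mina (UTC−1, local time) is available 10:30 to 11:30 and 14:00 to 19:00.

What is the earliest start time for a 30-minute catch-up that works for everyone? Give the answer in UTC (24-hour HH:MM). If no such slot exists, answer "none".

Hassan → UTC: 13:00–14:00, 14:30–17:00, 19:00–21:00.
Mina → UTC: 11:30–12:30, 15:00–20:00.
Hassan ∩ Mina: 15:00–17:00, 19:00–20:00.
Windows ≥ 30 min: 15:00–17:00, 19:00–20:00.
Earliest such window starts at 15:00.

15:00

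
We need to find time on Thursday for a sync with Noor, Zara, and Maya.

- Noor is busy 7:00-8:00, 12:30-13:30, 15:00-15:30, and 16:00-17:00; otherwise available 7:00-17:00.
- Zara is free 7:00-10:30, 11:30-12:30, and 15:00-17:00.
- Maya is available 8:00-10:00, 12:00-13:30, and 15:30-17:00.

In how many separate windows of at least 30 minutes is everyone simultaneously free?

Noor free within 07:00–17:00: 08:00–12:30, 13:30–15:00, 15:30–16:00.
Noor ∩ Zara: 08:00–10:30, 11:30–12:30, 15:30–16:00.
Noor ∩ Zara ∩ Maya: 08:00–10:00, 12:00–12:30, 15:30–16:00.
Windows ≥ 30 min: 08:00–10:00, 12:00–12:30, 15:30–16:00.
That's 3 windows.

3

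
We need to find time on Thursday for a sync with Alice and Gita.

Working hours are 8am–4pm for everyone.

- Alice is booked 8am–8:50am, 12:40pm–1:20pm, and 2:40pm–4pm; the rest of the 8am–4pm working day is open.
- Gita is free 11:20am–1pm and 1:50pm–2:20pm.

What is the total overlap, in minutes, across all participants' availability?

Alice free within 08:00–16:00: 08:50–12:40, 13:20–14:40.
Alice ∩ Gita: 11:20–12:40, 13:50–14:20.
Total common minutes: 80 + 30 = 110.

110 minutes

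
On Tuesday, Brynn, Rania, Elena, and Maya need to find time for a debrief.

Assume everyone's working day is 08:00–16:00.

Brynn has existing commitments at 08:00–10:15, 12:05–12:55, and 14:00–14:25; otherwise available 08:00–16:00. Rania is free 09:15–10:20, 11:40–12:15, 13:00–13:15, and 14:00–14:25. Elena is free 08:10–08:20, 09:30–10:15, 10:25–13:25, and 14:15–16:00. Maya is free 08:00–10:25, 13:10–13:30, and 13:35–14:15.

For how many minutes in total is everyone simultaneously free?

5 minutes

Brynn free within 08:00–16:00: 10:15–12:05, 12:55–14:00, 14:25–16:00.
Brynn ∩ Rania: 10:15–10:20, 11:40–12:05, 13:00–13:15.
Brynn ∩ Rania ∩ Elena: 11:40–12:05, 13:00–13:15.
Brynn ∩ Rania ∩ Elena ∩ Maya: 13:10–13:15.
Total common minutes: 5.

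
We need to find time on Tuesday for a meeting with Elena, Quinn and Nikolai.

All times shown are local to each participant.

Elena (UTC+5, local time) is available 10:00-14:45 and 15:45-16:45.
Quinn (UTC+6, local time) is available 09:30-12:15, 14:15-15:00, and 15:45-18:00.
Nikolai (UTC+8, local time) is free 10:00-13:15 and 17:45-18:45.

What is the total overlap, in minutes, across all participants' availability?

Elena → UTC: 05:00–09:45, 10:45–11:45.
Quinn → UTC: 03:30–06:15, 08:15–09:00, 09:45–12:00.
Nikolai → UTC: 02:00–05:15, 09:45–10:45.
Elena ∩ Quinn: 05:00–06:15, 08:15–09:00, 10:45–11:45.
Elena ∩ Quinn ∩ Nikolai: 05:00–05:15.
Total common minutes: 15.

15 minutes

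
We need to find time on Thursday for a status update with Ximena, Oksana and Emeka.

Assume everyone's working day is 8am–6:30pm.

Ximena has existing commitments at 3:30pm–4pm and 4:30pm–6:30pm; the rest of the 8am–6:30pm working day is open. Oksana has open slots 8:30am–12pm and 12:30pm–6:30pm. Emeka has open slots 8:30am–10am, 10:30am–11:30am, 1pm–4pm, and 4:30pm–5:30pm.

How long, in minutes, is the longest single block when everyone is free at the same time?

Ximena free within 08:00–18:30: 08:00–15:30, 16:00–16:30.
Ximena ∩ Oksana: 08:30–12:00, 12:30–15:30, 16:00–16:30.
Ximena ∩ Oksana ∩ Emeka: 08:30–10:00, 10:30–11:30, 13:00–15:30.
Common window lengths: 90, 60, 150 min; longest is 150.

150 minutes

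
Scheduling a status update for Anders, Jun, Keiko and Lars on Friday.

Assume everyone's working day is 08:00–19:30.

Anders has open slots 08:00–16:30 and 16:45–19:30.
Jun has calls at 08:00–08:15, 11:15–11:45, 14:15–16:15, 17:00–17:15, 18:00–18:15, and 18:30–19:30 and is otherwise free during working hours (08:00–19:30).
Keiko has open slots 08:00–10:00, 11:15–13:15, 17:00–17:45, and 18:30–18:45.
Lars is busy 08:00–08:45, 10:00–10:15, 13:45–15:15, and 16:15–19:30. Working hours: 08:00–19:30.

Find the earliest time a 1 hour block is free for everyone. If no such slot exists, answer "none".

Jun free within 08:00–19:30: 08:15–11:15, 11:45–14:15, 16:15–17:00, 17:15–18:00, 18:15–18:30.
Lars free within 08:00–19:30: 08:45–10:00, 10:15–13:45, 15:15–16:15.
Anders ∩ Jun: 08:15–11:15, 11:45–14:15, 16:15–16:30, 16:45–17:00, 17:15–18:00, 18:15–18:30.
Anders ∩ Jun ∩ Keiko: 08:15–10:00, 11:45–13:15, 17:15–17:45.
Anders ∩ Jun ∩ Keiko ∩ Lars: 08:45–10:00, 11:45–13:15.
Windows ≥ 60 min: 08:45–10:00, 11:45–13:15.
Earliest such window starts at 08:45.

08:45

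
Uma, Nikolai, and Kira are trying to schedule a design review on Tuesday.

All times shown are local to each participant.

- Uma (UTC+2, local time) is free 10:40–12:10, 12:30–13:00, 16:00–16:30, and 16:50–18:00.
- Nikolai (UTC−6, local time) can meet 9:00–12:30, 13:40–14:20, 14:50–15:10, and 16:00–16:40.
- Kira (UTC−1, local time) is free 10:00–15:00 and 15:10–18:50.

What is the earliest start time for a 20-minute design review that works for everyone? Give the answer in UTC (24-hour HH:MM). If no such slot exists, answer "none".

15:00

Uma → UTC: 08:40–10:10, 10:30–11:00, 14:00–14:30, 14:50–16:00.
Nikolai → UTC: 15:00–18:30, 19:40–20:20, 20:50–21:10, 22:00–22:40.
Kira → UTC: 11:00–16:00, 16:10–19:50.
Uma ∩ Nikolai: 15:00–16:00.
Uma ∩ Nikolai ∩ Kira: 15:00–16:00.
Windows ≥ 20 min: 15:00–16:00.
Earliest such window starts at 15:00.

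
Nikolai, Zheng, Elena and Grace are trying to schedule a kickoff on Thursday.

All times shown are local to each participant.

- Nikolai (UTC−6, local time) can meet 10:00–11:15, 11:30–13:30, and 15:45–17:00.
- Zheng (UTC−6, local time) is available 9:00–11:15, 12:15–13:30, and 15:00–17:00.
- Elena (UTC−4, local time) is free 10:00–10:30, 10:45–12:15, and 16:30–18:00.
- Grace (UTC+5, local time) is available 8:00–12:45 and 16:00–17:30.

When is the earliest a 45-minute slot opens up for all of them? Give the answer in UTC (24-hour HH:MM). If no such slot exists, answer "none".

Nikolai → UTC: 16:00–17:15, 17:30–19:30, 21:45–23:00.
Zheng → UTC: 15:00–17:15, 18:15–19:30, 21:00–23:00.
Elena → UTC: 14:00–14:30, 14:45–16:15, 20:30–22:00.
Grace → UTC: 03:00–07:45, 11:00–12:30.
Nikolai ∩ Zheng: 16:00–17:15, 18:15–19:30, 21:45–23:00.
Nikolai ∩ Zheng ∩ Elena: 16:00–16:15, 21:45–22:00.
Nikolai ∩ Zheng ∩ Elena ∩ Grace: (none).
Windows ≥ 45 min: (none).

none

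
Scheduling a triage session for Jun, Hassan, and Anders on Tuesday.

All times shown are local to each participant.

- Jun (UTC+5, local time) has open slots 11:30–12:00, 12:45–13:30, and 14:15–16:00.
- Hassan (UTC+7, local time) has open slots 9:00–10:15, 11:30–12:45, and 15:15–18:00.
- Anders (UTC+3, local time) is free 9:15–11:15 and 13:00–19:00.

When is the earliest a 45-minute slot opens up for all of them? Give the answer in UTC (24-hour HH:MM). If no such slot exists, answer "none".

Jun → UTC: 06:30–07:00, 07:45–08:30, 09:15–11:00.
Hassan → UTC: 02:00–03:15, 04:30–05:45, 08:15–11:00.
Anders → UTC: 06:15–08:15, 10:00–16:00.
Jun ∩ Hassan: 08:15–08:30, 09:15–11:00.
Jun ∩ Hassan ∩ Anders: 10:00–11:00.
Windows ≥ 45 min: 10:00–11:00.
Earliest such window starts at 10:00.

10:00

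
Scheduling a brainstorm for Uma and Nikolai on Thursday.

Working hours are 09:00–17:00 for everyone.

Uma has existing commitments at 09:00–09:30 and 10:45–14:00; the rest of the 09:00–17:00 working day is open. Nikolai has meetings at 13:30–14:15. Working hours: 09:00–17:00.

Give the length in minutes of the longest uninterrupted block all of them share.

Uma free within 09:00–17:00: 09:30–10:45, 14:00–17:00.
Nikolai free within 09:00–17:00: 09:00–13:30, 14:15–17:00.
Uma ∩ Nikolai: 09:30–10:45, 14:15–17:00.
Common window lengths: 75, 165 min; longest is 165.

165 minutes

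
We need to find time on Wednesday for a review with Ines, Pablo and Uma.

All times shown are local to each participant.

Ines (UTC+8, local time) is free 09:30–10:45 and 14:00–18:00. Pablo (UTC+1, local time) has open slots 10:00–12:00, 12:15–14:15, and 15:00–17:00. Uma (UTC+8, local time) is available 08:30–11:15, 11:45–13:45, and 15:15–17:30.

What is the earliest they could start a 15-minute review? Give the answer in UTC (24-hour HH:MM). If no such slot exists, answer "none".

Ines → UTC: 01:30–02:45, 06:00–10:00.
Pablo → UTC: 09:00–11:00, 11:15–13:15, 14:00–16:00.
Uma → UTC: 00:30–03:15, 03:45–05:45, 07:15–09:30.
Ines ∩ Pablo: 09:00–10:00.
Ines ∩ Pablo ∩ Uma: 09:00–09:30.
Windows ≥ 15 min: 09:00–09:30.
Earliest such window starts at 09:00.

09:00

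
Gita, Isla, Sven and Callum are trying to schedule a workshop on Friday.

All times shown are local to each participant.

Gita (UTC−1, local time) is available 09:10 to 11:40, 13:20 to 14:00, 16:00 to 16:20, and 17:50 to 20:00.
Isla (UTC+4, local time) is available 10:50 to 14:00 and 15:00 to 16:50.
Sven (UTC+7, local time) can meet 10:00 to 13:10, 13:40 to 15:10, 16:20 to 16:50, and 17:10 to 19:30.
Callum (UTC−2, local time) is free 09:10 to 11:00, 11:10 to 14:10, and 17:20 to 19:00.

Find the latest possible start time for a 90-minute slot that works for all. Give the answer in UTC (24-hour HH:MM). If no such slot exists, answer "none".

Gita → UTC: 10:10–12:40, 14:20–15:00, 17:00–17:20, 18:50–21:00.
Isla → UTC: 06:50–10:00, 11:00–12:50.
Sven → UTC: 03:00–06:10, 06:40–08:10, 09:20–09:50, 10:10–12:30.
Callum → UTC: 11:10–13:00, 13:10–16:10, 19:20–21:00.
Gita ∩ Isla: 11:00–12:40.
Gita ∩ Isla ∩ Sven: 11:00–12:30.
Gita ∩ Isla ∩ Sven ∩ Callum: 11:10–12:30.
Windows ≥ 90 min: (none).

none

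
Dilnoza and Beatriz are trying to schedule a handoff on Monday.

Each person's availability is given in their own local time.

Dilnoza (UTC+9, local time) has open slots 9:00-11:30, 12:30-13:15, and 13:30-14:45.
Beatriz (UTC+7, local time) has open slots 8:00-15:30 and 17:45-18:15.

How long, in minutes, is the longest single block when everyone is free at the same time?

90 minutes

Dilnoza → UTC: 00:00–02:30, 03:30–04:15, 04:30–05:45.
Beatriz → UTC: 01:00–08:30, 10:45–11:15.
Dilnoza ∩ Beatriz: 01:00–02:30, 03:30–04:15, 04:30–05:45.
Common window lengths: 90, 45, 75 min; longest is 90.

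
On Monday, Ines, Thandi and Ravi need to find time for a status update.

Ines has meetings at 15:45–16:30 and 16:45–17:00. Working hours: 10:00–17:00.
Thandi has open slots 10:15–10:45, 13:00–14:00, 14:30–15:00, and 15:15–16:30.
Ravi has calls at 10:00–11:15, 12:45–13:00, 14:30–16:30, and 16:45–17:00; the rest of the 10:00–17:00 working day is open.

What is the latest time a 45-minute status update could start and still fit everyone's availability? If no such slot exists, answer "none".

Ines free within 10:00–17:00: 10:00–15:45, 16:30–16:45.
Ravi free within 10:00–17:00: 11:15–12:45, 13:00–14:30, 16:30–16:45.
Ines ∩ Thandi: 10:15–10:45, 13:00–14:00, 14:30–15:00, 15:15–15:45.
Ines ∩ Thandi ∩ Ravi: 13:00–14:00.
Windows ≥ 45 min: 13:00–14:00.
Latest start in the last window 13:00–14:00 is 14:00 − 45 min = 13:15.

13:15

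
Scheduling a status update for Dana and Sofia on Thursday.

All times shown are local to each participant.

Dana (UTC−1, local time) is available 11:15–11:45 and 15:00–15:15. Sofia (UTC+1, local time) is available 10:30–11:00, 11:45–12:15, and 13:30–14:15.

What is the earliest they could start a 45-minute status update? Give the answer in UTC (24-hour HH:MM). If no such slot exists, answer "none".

Dana → UTC: 12:15–12:45, 16:00–16:15.
Sofia → UTC: 09:30–10:00, 10:45–11:15, 12:30–13:15.
Dana ∩ Sofia: 12:30–12:45.
Windows ≥ 45 min: (none).

none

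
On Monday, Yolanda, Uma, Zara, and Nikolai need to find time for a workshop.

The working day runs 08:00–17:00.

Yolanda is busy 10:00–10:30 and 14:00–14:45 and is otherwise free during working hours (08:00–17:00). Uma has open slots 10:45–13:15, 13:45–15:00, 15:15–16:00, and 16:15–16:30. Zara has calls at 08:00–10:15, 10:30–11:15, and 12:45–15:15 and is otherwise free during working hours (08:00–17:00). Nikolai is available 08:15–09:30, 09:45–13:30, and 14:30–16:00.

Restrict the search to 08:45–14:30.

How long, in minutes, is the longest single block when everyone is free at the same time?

90 minutes

Yolanda free within 08:00–17:00: 08:00–10:00, 10:30–14:00, 14:45–17:00.
Zara free within 08:00–17:00: 10:15–10:30, 11:15–12:45, 15:15–17:00.
Yolanda ∩ Uma: 10:45–13:15, 13:45–14:00, 14:45–15:00, 15:15–16:00, 16:15–16:30.
Yolanda ∩ Uma ∩ Zara: 11:15–12:45, 15:15–16:00, 16:15–16:30.
Yolanda ∩ Uma ∩ Zara ∩ Nikolai: 11:15–12:45, 15:15–16:00.
Restricted to 08:45–14:30: 11:15–12:45.
Single common window of 90 minutes.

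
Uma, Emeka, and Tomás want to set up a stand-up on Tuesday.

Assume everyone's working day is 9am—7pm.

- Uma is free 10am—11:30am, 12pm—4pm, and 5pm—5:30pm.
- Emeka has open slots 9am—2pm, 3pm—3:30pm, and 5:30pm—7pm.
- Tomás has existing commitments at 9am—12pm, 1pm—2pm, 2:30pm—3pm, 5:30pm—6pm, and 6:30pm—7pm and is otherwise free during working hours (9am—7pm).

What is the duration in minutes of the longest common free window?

Tomás free within 09:00–19:00: 12:00–13:00, 14:00–14:30, 15:00–17:30, 18:00–18:30.
Uma ∩ Emeka: 10:00–11:30, 12:00–14:00, 15:00–15:30.
Uma ∩ Emeka ∩ Tomás: 12:00–13:00, 15:00–15:30.
Common window lengths: 60, 30 min; longest is 60.

60 minutes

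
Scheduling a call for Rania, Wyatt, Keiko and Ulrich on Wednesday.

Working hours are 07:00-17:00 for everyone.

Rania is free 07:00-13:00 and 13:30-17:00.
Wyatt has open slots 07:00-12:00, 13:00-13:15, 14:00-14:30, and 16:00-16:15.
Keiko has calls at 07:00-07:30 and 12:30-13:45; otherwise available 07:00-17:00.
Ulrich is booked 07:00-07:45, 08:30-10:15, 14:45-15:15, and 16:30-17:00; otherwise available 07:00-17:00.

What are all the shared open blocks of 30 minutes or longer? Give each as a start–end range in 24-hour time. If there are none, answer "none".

Keiko free within 07:00–17:00: 07:30–12:30, 13:45–17:00.
Ulrich free within 07:00–17:00: 07:45–08:30, 10:15–14:45, 15:15–16:30.
Rania ∩ Wyatt: 07:00–12:00, 14:00–14:30, 16:00–16:15.
Rania ∩ Wyatt ∩ Keiko: 07:30–12:00, 14:00–14:30, 16:00–16:15.
Rania ∩ Wyatt ∩ Keiko ∩ Ulrich: 07:45–08:30, 10:15–12:00, 14:00–14:30, 16:00–16:15.
Windows ≥ 30 min: 07:45–08:30, 10:15–12:00, 14:00–14:30.

07:45–08:30, 10:15–12:00, 14:00–14:30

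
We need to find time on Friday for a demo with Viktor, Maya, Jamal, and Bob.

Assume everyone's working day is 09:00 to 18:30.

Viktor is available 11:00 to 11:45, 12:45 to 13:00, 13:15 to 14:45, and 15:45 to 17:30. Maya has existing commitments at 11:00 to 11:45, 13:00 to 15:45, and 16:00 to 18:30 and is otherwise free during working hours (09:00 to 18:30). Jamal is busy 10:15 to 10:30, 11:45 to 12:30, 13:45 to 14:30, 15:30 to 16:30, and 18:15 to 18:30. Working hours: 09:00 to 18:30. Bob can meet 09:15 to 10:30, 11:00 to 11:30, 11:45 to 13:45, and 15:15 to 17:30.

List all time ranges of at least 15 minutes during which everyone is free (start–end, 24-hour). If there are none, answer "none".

Maya free within 09:00–18:30: 09:00–11:00, 11:45–13:00, 15:45–16:00.
Jamal free within 09:00–18:30: 09:00–10:15, 10:30–11:45, 12:30–13:45, 14:30–15:30, 16:30–18:15.
Viktor ∩ Maya: 12:45–13:00, 15:45–16:00.
Viktor ∩ Maya ∩ Jamal: 12:45–13:00.
Viktor ∩ Maya ∩ Jamal ∩ Bob: 12:45–13:00.
Windows ≥ 15 min: 12:45–13:00.

12:45–13:00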